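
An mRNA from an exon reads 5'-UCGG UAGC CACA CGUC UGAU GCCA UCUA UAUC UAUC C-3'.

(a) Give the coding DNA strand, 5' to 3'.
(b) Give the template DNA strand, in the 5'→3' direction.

(a) The coding strand matches the mRNA with U→T.
(b) The template strand is the reverse complement of the coding strand.

(a) 5'-TCGGTAGCCACACGTCTGATGCCATCTATATCTATCC-3'
(b) 5'-GGATAGATATAGATGGCATCAGACGTGTGGCTACCGA-3'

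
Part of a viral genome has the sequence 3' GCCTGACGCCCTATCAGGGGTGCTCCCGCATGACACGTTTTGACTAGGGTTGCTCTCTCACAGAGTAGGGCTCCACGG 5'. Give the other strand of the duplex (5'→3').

5′-CGGACTGCGGGATAGTCCCCACGAGGGCGTACTGTGCAAAACTGATCCCAACGAGAGAGTGTCTCATCCCGAGGTGCC-3′

The strand is given 3'→5', so its complement runs 5'→3' in the same left-to-right order: pair each base A↔T, G↔C.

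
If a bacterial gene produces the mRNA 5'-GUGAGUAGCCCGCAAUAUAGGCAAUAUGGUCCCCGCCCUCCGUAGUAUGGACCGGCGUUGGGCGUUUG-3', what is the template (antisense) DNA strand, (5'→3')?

Replace U with T to get the coding DNA strand: GTGAGTAGCCCGCAATATAGGCAATATGGTCCCCGCCCTCCGTAGTATGGACCGGCGTTGGGCGTTTG. The template strand is its reverse complement (complement CACTCATCGGGCGTTATATCCGTTATACCAGGGGCGGGAGGCATCATACCTGGCCGCAACCCGCAAAC, then reverse).

5'-CAAACGCCCAACGCCGGTCCATACTACGGAGGGCGGGGACCATATTGCCTATATTGCGGGCTACTCAC-3'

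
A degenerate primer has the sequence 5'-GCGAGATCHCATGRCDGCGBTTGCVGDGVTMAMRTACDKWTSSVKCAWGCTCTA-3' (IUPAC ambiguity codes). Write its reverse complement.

Standard pairs A↔T, G↔C; ambiguity codes pair R↔Y, M↔K, W↔W, S↔S, B↔V, D↔H. Complement (CGCTCTAGDGTACYGHCGCVAACGBCHCBAKTKYATGHMWASSBMGTWCGAGAT), then reverse for 5'→3'.

5'-TAGAGCWTGMBSSAWMHGTAYKTKABCHCBGCAAVCGCHGYCATGDGATCTCGC-3'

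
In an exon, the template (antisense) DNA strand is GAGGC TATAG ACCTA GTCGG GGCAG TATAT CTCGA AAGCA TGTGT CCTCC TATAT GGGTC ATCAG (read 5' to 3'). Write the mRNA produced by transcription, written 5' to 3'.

5′-CUGAUGACCCAUAUAGGAGGACACAUGCUUUCGAGAUAUACUGCCCCGACUAGGUCUAUAGCCUC-3′

The mRNA has the sequence of the coding strand (reverse complement of the template) with T→U. Reverse complement of GAGGCTATAGACCTAGTCGGGGCAGTATATCTCGAAAGCATGTGTCCTCCTATATGGGTCATCAG is CTGATGACCCATATAGGAGGACACATGCTTTCGAGATATACTGCCCCGACTAGGTCTATAGCCTC; then T→U.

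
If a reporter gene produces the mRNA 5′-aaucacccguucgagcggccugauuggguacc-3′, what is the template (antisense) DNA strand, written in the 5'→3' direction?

5′-GGTACCCAATCAGGCCGCTCGAACGGGTGATT-3′

Replace U with T to get the coding DNA strand: AATCACCCGTTCGAGCGGCCTGATTGGGTACC. The template strand is its reverse complement (complement TTAGTGGGCAAGCTCGCCGGACTAACCCATGG, then reverse).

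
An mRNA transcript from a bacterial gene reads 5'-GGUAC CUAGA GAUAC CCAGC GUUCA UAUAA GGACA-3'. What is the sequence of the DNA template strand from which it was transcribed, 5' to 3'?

Replace U with T to get the coding DNA strand: GGTACCTAGAGATACCCAGCGTTCATATAAGGACA. The template strand is its reverse complement (complement CCATGGATCTCTATGGGTCGCAAGTATATTCCTGT, then reverse).

5'-TGTCCTTATATGAACGCTGGGTATCTCTAGGTACC-3'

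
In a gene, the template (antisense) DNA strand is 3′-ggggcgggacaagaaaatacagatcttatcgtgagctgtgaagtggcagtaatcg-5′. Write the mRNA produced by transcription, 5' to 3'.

5'-CCCCGCCCUGUUCUUUUAUGUCUAGAAUAGCACUCGACACUUCACCGUCAUUAGC-3'

Reading the template 3'→5' as shown, RNA polymerase pairs each base (A→U, T→A, G↔C) to build mRNA 5'→3' directly.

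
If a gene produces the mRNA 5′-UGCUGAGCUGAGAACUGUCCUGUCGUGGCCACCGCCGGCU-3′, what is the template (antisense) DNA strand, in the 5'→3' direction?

Replace U with T to get the coding DNA strand: TGCTGAGCTGAGAACTGTCCTGTCGTGGCCACCGCCGGCT. The template strand is its reverse complement (complement ACGACTCGACTCTTGACAGGACAGCACCGGTGGCGGCCGA, then reverse).

5′-AGCCGGCGGTGGCCACGACAGGACAGTTCTCAGCTCAGCA-3′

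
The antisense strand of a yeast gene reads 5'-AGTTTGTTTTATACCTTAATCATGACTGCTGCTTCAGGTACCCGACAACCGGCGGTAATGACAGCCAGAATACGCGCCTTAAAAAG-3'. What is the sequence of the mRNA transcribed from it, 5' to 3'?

5'-CUUUUUAAGGCGCGUAUUCUGGCUGUCAUUACCGCCGGUUGUCGGGUACCUGAAGCAGCAGUCAUGAUUAAGGUAUAAAACAAACU-3'

The mRNA has the sequence of the coding strand (reverse complement of the template) with T→U. Reverse complement of AGTTTGTTTTATACCTTAATCATGACTGCTGCTTCAGGTACCCGACAACCGGCGGTAATGACAGCCAGAATACGCGCCTTAAAAAG is CTTTTTAAGGCGCGTATTCTGGCTGTCATTACCGCCGGTTGTCGGGTACCTGAAGCAGCAGTCATGATTAAGGTATAAAACAAACT; then T→U.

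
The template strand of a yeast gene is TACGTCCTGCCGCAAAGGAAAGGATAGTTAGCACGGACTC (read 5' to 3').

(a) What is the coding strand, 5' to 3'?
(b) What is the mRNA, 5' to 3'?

(a) The coding strand is the reverse complement of the template: complement ATGCAGGACGGCGTTTCCTTTCCTATCAATCGTGCCTGAG, then reverse.
(b) mRNA has the coding-strand sequence with T→U.

(a) 5'-GAGTCCGTGCTAACTATCCTTTCCTTTGCGGCAGGACGTA-3'
(b) 5′-GAGUCCGUGCUAACUAUCCUUUCCUUUGCGGCAGGACGUA-3′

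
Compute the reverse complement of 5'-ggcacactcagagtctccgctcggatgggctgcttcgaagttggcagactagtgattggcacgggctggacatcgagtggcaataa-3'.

Reading the sequence 3'→5' and pairing each base (A↔T, G↔C) gives the reverse complement directly.

5′-TTATTGCCACTCGATGTCCAGCCCGTGCCAATCACTAGTCTGCCAACTTCGAAGCAGCCCATCCGAGCGGAGACTCTGAGTGTGCC-3′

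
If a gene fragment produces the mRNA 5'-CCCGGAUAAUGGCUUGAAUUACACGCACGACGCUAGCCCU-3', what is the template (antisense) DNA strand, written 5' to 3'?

5'-AGGGCTAGCGTCGTGCGTGTAATTCAAGCCATTATCCGGG-3'

Replace U with T to get the coding DNA strand: CCCGGATAATGGCTTGAATTACACGCACGACGCTAGCCCT. The template strand is its reverse complement (complement GGGCCTATTACCGAACTTAATGTGCGTGCTGCGATCGGGA, then reverse).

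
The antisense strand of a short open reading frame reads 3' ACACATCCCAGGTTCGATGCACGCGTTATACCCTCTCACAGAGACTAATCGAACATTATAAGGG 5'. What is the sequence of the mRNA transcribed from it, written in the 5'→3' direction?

5'-UGUGUAGGGUCCAAGCUACGUGCGCAAUAUGGGAGAGUGUCUCUGAUUAGCUUGUAAUAUUCCC-3'

Reading the template 3'→5' as shown, RNA polymerase pairs each base (A→U, T→A, G↔C) to build mRNA 5'→3' directly.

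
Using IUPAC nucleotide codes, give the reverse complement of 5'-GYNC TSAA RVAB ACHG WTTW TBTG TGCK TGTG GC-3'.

5'-GCCACAMGCACAVAWAAWCDGTVTBYTTSAGNRC-3'

Standard pairs A↔T, G↔C; ambiguity codes pair R↔Y, K↔M, W↔W, S↔S, B↔V, H↔D, N↔N. Complement (CRNGASTTYBTVTGDCWAAWAVACACGMACACCG), then reverse for 5'→3'.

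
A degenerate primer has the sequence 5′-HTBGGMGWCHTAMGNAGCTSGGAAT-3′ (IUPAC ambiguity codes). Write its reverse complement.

Standard pairs A↔T, G↔C; ambiguity codes pair M↔K, W↔W, S↔S, B↔V, H↔D, N↔N. Complement (DAVCCKCWGDATKCNTCGASCCTTA), then reverse for 5'→3'.

5'-ATTCCSAGCTNCKTADGWCKCCVAD-3'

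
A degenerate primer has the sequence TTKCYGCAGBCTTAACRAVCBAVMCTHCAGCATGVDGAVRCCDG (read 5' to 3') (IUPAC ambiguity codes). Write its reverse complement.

5'-CHGGYBTCHBCATGCTGDAGKBTVGBTYGTTAAGVCTGCRGMAA-3'

Standard pairs A↔T, G↔C; ambiguity codes pair R↔Y, M↔K, B↔V, D↔H. Complement (AAMGRCGTCVGAATTGYTBGVTBKGADGTCGTACBHCTBYGGHC), then reverse for 5'→3'.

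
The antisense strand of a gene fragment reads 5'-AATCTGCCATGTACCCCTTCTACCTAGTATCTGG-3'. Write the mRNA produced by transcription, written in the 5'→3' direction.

RNA polymerase reads the template 3'→5' and synthesizes mRNA 5'→3' by base-pairing (A→U, T→A, G↔C). The complement of the template is TTAGACGGTACATGGGGAAGATGGATCATAGACC; antiparallel, so 5'→3' the coding strand is CCAGATACTAGGTAGAAGGGGTACATGGCAGATT. Replace T with U for the mRNA.

5'-CCAGAUACUAGGUAGAAGGGGUACAUGGCAGAUU-3'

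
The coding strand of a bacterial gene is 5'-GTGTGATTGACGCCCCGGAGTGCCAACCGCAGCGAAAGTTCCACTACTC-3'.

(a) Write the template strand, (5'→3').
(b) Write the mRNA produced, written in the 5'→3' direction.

(a) 5′-GAGTAGTGGAACTTTCGCTGCGGTTGGCACTCCGGGGCGTCAATCACAC-3′
(b) 5′-GUGUGAUUGACGCCCCGGAGUGCCAACCGCAGCGAAAGUUCCACUACUC-3′

(a) The template strand is the reverse complement of the coding strand: complement CACACTAACTGCGGGGCCTCACGGTTGGCGTCGCTTTCAAGGTGATGAG, then reverse.
(b) mRNA matches the coding strand with T→U.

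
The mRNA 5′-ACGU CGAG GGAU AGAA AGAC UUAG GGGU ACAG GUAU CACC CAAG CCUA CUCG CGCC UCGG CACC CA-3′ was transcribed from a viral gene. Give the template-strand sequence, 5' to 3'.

Replace U with T to get the coding DNA strand: ACGTCGAGGGATAGAAAGACTTAGGGGTACAGGTATCACCCAAGCCTACTCGCGCCTCGGCACCCA. The template strand is its reverse complement (complement TGCAGCTCCCTATCTTTCTGAATCCCCATGTCCATAGTGGGTTCGGATGAGCGCGGAGCCGTGGGT, then reverse).

5'-TGGGTGCCGAGGCGCGAGTAGGCTTGGGTGATACCTGTACCCCTAAGTCTTTCTATCCCTCGACGT-3'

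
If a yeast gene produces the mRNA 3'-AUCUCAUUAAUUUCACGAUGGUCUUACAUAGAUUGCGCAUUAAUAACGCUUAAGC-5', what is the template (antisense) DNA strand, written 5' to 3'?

5'-TAGAGTAATTAAAGTGCTACCAGAATGTATCTAACGCGTAATTATTGCGAATTCG-3'

Written 5'→3' the mRNA is CGAAUUCGCAAUAAUUACGCGUUAGAUACAUUCUGGUAGCACUUUAAUUACUCUA, so the coding DNA strand is CGAATTCGCAATAATTACGCGTTAGATACATTCTGGTAGCACTTTAATTACTCTA. The template is its reverse complement.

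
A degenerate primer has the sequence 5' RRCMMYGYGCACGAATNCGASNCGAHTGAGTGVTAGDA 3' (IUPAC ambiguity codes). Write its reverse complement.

5'-THCTABCACTCADTCGNSTCGNATTCGTGCRCRKKGYY-3'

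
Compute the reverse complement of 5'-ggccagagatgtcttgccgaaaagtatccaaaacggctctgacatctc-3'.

5′-GAGATGTCAGAGCCGTTTTGGATACTTTTCGGCAAGACATCTCTGGCC-3′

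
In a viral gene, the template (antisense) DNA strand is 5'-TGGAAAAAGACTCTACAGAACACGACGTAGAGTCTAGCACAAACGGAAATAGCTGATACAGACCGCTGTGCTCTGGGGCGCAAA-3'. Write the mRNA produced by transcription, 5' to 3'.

The mRNA has the sequence of the coding strand (reverse complement of the template) with T→U. Reverse complement of TGGAAAAAGACTCTACAGAACACGACGTAGAGTCTAGCACAAACGGAAATAGCTGATACAGACCGCTGTGCTCTGGGGCGCAAA is TTTGCGCCCCAGAGCACAGCGGTCTGTATCAGCTATTTCCGTTTGTGCTAGACTCTACGTCGTGTTCTGTAGAGTCTTTTTCCA; then T→U.

5'-UUUGCGCCCCAGAGCACAGCGGUCUGUAUCAGCUAUUUCCGUUUGUGCUAGACUCUACGUCGUGUUCUGUAGAGUCUUUUUCCA-3'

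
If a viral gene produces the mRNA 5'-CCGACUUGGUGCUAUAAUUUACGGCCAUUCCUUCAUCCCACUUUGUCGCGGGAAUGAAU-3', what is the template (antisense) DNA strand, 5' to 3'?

5'-ATTCATTCCCGCGACAAAGTGGGATGAAGGAATGGCCGTAAATTATAGCACCAAGTCGG-3'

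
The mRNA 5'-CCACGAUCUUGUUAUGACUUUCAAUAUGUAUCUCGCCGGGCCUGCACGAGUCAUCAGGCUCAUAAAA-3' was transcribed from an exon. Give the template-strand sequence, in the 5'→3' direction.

5'-TTTTATGAGCCTGATGACTCGTGCAGGCCCGGCGAGATACATATTGAAAGTCATAACAAGATCGTGG-3'

Replace U with T to get the coding DNA strand: CCACGATCTTGTTATGACTTTCAATATGTATCTCGCCGGGCCTGCACGAGTCATCAGGCTCATAAAA. The template strand is its reverse complement (complement GGTGCTAGAACAATACTGAAAGTTATACATAGAGCGGCCCGGACGTGCTCAGTAGTCCGAGTATTTT, then reverse).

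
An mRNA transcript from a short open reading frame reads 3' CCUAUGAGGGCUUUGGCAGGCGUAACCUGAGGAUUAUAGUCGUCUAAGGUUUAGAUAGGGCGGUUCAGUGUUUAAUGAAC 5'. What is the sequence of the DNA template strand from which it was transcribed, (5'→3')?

Written 5'→3' the mRNA is CAAGUAAUUUGUGACUUGGCGGGAUAGAUUUGGAAUCUGCUGAUAUUAGGAGUCCAAUGCGGACGGUUUCGGGAGUAUCC, so the coding DNA strand is CAAGTAATTTGTGACTTGGCGGGATAGATTTGGAATCTGCTGATATTAGGAGTCCAATGCGGACGGTTTCGGGAGTATCC. The template is its reverse complement.

5′-GGATACTCCCGAAACCGTCCGCATTGGACTCCTAATATCAGCAGATTCCAAATCTATCCCGCCAAGTCACAAATTACTTG-3′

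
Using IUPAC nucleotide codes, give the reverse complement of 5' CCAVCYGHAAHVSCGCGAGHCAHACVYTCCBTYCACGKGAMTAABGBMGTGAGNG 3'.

Standard pairs A↔T, G↔C; ambiguity codes pair Y↔R, M↔K, S↔S, B↔V, H↔D, N↔N. Complement (GGTBGRCDTTDBSGCGCTCDGTDTGBRAGGVARGTGCMCTKATTVCVKCACTCNC), then reverse for 5'→3'.

5'-CNCTCACKVCVTTAKTCMCGTGRAVGGARBGTDTGDCTCGCGSBDTTDCRGBTGG-3'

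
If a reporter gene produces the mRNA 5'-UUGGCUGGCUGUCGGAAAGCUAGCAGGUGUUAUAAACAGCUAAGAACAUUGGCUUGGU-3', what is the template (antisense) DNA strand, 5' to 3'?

Replace U with T to get the coding DNA strand: TTGGCTGGCTGTCGGAAAGCTAGCAGGTGTTATAAACAGCTAAGAACATTGGCTTGGT. The template strand is its reverse complement (complement AACCGACCGACAGCCTTTCGATCGTCCACAATATTTGTCGATTCTTGTAACCGAACCA, then reverse).

5'-ACCAAGCCAATGTTCTTAGCTGTTTATAACACCTGCTAGCTTTCCGACAGCCAGCCAA-3'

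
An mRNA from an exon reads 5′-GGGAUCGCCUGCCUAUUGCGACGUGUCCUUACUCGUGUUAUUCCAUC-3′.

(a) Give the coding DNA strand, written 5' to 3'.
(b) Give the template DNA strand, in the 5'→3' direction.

(a) 5′-GGGATCGCCTGCCTATTGCGACGTGTCCTTACTCGTGTTATTCCATC-3′
(b) 5'-GATGGAATAACACGAGTAAGGACACGTCGCAATAGGCAGGCGATCCC-3'

(a) The coding strand matches the mRNA with U→T.
(b) The template strand is the reverse complement of the coding strand.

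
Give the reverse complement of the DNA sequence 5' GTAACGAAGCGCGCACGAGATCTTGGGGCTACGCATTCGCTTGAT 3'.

Complement each base (A↔T, G↔C): CATTGCTTCGCGCGTGCTCTAGAACCCCGATGCGTAAGCGAACTA. Then reverse.

5'-ATCAAGCGAATGCGTAGCCCCAAGATCTCGTGCGCGCTTCGTTAC-3'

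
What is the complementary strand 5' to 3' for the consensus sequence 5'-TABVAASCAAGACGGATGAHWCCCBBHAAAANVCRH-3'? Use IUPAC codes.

5'-DYGBNTTTTDVVGGGWDTCATCCGTCTTGSTTBVTA-3'

Standard pairs A↔T, G↔C; ambiguity codes pair R↔Y, W↔W, S↔S, B↔V, H↔D, N↔N. Complement (ATVBTTSGTTCTGCCTACTDWGGGVVDTTTTNBGYD), then reverse for 5'→3'.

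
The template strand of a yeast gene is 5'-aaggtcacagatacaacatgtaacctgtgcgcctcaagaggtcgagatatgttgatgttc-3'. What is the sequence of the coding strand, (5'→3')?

5′-GAACATCAACATATCTCGACCTCTTGAGGCGCACAGGTTACATGTTGTATCTGTGACCTT-3′

The coding strand is complementary and antiparallel to the template: take the complement (A↔T, G↔C) and reverse.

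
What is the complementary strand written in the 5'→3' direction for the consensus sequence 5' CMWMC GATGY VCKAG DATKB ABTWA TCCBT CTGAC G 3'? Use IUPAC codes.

5'-CGTCAGAVGGATWAVTVMATHCTMGBRCATCGKWKG-3'

Standard pairs A↔T, G↔C; ambiguity codes pair Y↔R, M↔K, W↔W, B↔V, D↔H. Complement (GKWKGCTACRBGMTCHTAMVTVAWTAGGVAGACTGC), then reverse for 5'→3'.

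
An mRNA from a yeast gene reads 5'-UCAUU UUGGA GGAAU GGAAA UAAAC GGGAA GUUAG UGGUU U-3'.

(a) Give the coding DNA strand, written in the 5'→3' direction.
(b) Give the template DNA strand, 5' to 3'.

(a) 5'-TCATTTTGGAGGAATGGAAATAAACGGGAAGTTAGTGGTTT-3'
(b) 5'-AAACCACTAACTTCCCGTTTATTTCCATTCCTCCAAAATGA-3'

(a) The coding strand matches the mRNA with U→T.
(b) The template strand is the reverse complement of the coding strand.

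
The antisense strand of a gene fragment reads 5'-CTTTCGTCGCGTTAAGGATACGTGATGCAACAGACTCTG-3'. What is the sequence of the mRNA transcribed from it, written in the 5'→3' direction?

5'-CAGAGUCUGUUGCAUCACGUAUCCUUAACGCGACGAAAG-3'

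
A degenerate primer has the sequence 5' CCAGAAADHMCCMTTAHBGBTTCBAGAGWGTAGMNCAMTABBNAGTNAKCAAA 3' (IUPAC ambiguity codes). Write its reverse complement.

5'-TTTGMTNACTNVVTAKTGNKCTACWCTCTVGAAVCVDTAAKGGKDHTTTCTGG-3'

Standard pairs A↔T, G↔C; ambiguity codes pair M↔K, W↔W, B↔V, D↔H, N↔N. Complement (GGTCTTTHDKGGKAATDVCVAAGVTCTCWCATCKNGTKATVVNTCANTMGTTT), then reverse for 5'→3'.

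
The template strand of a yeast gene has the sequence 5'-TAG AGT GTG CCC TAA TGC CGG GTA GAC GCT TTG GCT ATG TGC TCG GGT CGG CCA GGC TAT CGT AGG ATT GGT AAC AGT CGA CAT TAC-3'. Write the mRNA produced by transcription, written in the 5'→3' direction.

5′-GUAAUGUCGACUGUUACCAAUCCUACGAUAGCCUGGCCGACCCGAGCACAUAGCCAAAGCGUCUACCCGGCAUUAGGGCACACUCUA-3′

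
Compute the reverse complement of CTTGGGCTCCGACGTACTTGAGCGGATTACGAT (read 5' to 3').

5'-ATCGTAATCCGCTCAAGTACGTCGGAGCCCAAG-3'

Complement each base (A↔T, G↔C): GAACCCGAGGCTGCATGAACTCGCCTAATGCTA. Then reverse.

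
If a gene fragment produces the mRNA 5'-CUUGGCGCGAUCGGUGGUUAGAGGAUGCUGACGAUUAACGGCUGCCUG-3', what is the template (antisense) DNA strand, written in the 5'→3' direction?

5'-CAGGCAGCCGTTAATCGTCAGCATCCTCTAACCACCGATCGCGCCAAG-3'

Replace U with T to get the coding DNA strand: CTTGGCGCGATCGGTGGTTAGAGGATGCTGACGATTAACGGCTGCCTG. The template strand is its reverse complement (complement GAACCGCGCTAGCCACCAATCTCCTACGACTGCTAATTGCCGACGGAC, then reverse).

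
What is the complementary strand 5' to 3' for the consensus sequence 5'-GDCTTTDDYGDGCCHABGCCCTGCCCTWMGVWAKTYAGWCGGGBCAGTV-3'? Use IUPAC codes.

Standard pairs A↔T, G↔C; ambiguity codes pair Y↔R, M↔K, W↔W, B↔V, D↔H. Complement (CHGAAAHHRCHCGGDTVCGGGACGGGAWKCBWTMARTCWGCCCVGTCAB), then reverse for 5'→3'.

5'-BACTGVCCCGWCTRAMTWBCKWAGGGCAGGGCVTDGGCHCRHHAAAGHC-3'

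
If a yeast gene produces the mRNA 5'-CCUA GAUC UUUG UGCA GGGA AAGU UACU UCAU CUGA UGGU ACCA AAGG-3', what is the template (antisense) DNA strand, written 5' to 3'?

Replace U with T to get the coding DNA strand: CCTAGATCTTTGTGCAGGGAAAGTTACTTCATCTGATGGTACCAAAGG. The template strand is its reverse complement (complement GGATCTAGAAACACGTCCCTTTCAATGAAGTAGACTACCATGGTTTCC, then reverse).

5'-CCTTTGGTACCATCAGATGAAGTAACTTTCCCTGCACAAAGATCTAGG-3'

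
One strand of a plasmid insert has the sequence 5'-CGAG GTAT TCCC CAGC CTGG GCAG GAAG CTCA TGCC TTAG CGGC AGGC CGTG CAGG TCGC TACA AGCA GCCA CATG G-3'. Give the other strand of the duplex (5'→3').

The complement of CGAGGTATTCCCCAGCCTGGGCAGGAAGCTCATGCCTTAGCGGCAGGCCGTGCAGGTCGCTACAAGCAGCCACATGG is GCTCCATAAGGGGTCGGACCCGTCCTTCGAGTACGGAATCGCCGTCCGGCACGTCCAGCGATGTTCGTCGGTGTACC (A↔T, G↔C). DNA strands are antiparallel, so the complementary strand runs 3'→5'; reversing gives the 5'→3' form.

5′-CCATGTGGCTGCTTGTAGCGACCTGCACGGCCTGCCGCTAAGGCATGAGCTTCCTGCCCAGGCTGGGGAATACCTCG-3′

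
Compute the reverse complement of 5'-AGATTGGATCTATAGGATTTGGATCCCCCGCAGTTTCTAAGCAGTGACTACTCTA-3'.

5′-TAGAGTAGTCACTGCTTAGAAACTGCGGGGGATCCAAATCCTATAGATCCAATCT-3′

Complement each base (A↔T, G↔C): TCTAACCTAGATATCCTAAACCTAGGGGGCGTCAAAGATTCGTCACTGATGAGAT. Then reverse.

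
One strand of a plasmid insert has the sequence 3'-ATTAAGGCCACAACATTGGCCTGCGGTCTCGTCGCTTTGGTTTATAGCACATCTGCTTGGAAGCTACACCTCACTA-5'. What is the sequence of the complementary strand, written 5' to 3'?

The strand is given 3'→5', so its complement runs 5'→3' in the same left-to-right order: pair each base A↔T, G↔C.

5'-TAATTCCGGTGTTGTAACCGGACGCCAGAGCAGCGAAACCAAATATCGTGTAGACGAACCTTCGATGTGGAGTGAT-3'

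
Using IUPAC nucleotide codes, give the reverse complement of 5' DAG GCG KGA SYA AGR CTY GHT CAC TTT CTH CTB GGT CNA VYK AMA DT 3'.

Standard pairs A↔T, G↔C; ambiguity codes pair R↔Y, M↔K, S↔S, B↔V, D↔H, N↔N. Complement (HTCCGCMCTSRTTCYGARCDAGTGAAAGADGAVCCAGNTBRMTKTHA), then reverse for 5'→3'.

5'-AHTKTMRBTNGACCVAGDAGAAAGTGADCRAGYCTTRSTCMCGCCTH-3'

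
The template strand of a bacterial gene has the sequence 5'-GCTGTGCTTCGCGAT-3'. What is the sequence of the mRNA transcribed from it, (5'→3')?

5'-AUCGCGAAGCACAGC-3'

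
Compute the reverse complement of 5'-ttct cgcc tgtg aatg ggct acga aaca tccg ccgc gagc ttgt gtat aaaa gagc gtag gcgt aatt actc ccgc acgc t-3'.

Reading the sequence 3'→5' and pairing each base (A↔T, G↔C) gives the reverse complement directly.

5'-AGCGTGCGGGAGTAATTACGCCTACGCTCTTTTATACACAAGCTCGCGGCGGATGTTTCGTAGCCCATTCACAGGCGAGAA-3'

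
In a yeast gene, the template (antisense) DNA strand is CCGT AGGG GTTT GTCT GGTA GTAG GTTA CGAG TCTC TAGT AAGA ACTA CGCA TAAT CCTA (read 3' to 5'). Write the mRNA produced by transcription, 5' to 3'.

5′-GGCAUCCCCAAACAGACCAUCAUCCAAUGCUCAGAGAUCAUUCUUGAUGCGUAUUAGGAU-3′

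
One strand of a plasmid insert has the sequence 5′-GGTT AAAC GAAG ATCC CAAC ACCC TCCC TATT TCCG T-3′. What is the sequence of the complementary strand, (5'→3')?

5'-ACGGAAATAGGGAGGGTGTTGGGATCTTCGTTTAACC-3'

Pairing A↔T and G↔C gives CCAATTTGCTTCTAGGGTTGTGGGAGGGATAAAGGCA, running 3'→5'. Reverse for the 5'→3' convention.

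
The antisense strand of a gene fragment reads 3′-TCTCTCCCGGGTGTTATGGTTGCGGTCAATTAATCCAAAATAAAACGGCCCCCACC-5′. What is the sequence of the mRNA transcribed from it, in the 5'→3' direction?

Reading the template 3'→5' as shown, RNA polymerase pairs each base (A→U, T→A, G↔C) to build mRNA 5'→3' directly.

5'-AGAGAGGGCCCACAAUACCAACGCCAGUUAAUUAGGUUUUAUUUUGCCGGGGGUGG-3'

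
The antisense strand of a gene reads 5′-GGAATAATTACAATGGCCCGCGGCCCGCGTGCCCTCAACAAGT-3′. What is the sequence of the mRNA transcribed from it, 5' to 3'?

The mRNA has the sequence of the coding strand (reverse complement of the template) with T→U. Reverse complement of GGAATAATTACAATGGCCCGCGGCCCGCGTGCCCTCAACAAGT is ACTTGTTGAGGGCACGCGGGCCGCGGGCCATTGTAATTATTCC; then T→U.

5'-ACUUGUUGAGGGCACGCGGGCCGCGGGCCAUUGUAAUUAUUCC-3'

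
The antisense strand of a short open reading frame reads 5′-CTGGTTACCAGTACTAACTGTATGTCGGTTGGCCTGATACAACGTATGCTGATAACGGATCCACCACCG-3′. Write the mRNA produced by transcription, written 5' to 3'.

RNA polymerase reads the template 3'→5' and synthesizes mRNA 5'→3' by base-pairing (A→U, T→A, G↔C). The complement of the template is GACCAATGGTCATGATTGACATACAGCCAACCGGACTATGTTGCATACGACTATTGCCTAGGTGGTGGC; antiparallel, so 5'→3' the coding strand is CGGTGGTGGATCCGTTATCAGCATACGTTGTATCAGGCCAACCGACATACAGTTAGTACTGGTAACCAG. Replace T with U for the mRNA.

5'-CGGUGGUGGAUCCGUUAUCAGCAUACGUUGUAUCAGGCCAACCGACAUACAGUUAGUACUGGUAACCAG-3'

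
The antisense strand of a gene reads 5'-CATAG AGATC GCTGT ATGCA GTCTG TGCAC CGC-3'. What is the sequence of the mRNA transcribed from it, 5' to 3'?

The mRNA has the sequence of the coding strand (reverse complement of the template) with T→U. Reverse complement of CATAGAGATCGCTGTATGCAGTCTGTGCACCGC is GCGGTGCACAGACTGCATACAGCGATCTCTATG; then T→U.

5'-GCGGUGCACAGACUGCAUACAGCGAUCUCUAUG-3'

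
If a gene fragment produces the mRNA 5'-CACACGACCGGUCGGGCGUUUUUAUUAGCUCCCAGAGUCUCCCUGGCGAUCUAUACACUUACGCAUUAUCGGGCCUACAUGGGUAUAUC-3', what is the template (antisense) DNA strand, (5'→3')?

Replace U with T to get the coding DNA strand: CACACGACCGGTCGGGCGTTTTTATTAGCTCCCAGAGTCTCCCTGGCGATCTATACACTTACGCATTATCGGGCCTACATGGGTATATC. The template strand is its reverse complement (complement GTGTGCTGGCCAGCCCGCAAAAATAATCGAGGGTCTCAGAGGGACCGCTAGATATGTGAATGCGTAATAGCCCGGATGTACCCATATAG, then reverse).

5'-GATATACCCATGTAGGCCCGATAATGCGTAAGTGTATAGATCGCCAGGGAGACTCTGGGAGCTAATAAAAACGCCCGACCGGTCGTGTG-3'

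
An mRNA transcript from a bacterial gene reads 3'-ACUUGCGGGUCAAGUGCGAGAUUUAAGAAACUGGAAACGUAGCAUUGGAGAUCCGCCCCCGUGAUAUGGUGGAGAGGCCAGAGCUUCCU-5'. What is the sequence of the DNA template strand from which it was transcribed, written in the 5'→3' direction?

Written 5'→3' the mRNA is UCCUUCGAGACCGGAGAGGUGGUAUAGUGCCCCCGCCUAGAGGUUACGAUGCAAAGGUCAAAGAAUUUAGAGCGUGAACUGGGCGUUCA, so the coding DNA strand is TCCTTCGAGACCGGAGAGGTGGTATAGTGCCCCCGCCTAGAGGTTACGATGCAAAGGTCAAAGAATTTAGAGCGTGAACTGGGCGTTCA. The template is its reverse complement.

5′-TGAACGCCCAGTTCACGCTCTAAATTCTTTGACCTTTGCATCGTAACCTCTAGGCGGGGGCACTATACCACCTCTCCGGTCTCGAAGGA-3′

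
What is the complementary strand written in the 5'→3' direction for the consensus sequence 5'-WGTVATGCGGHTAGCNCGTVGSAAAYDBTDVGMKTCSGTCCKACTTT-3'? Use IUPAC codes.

Standard pairs A↔T, G↔C; ambiguity codes pair Y↔R, M↔K, W↔W, S↔S, B↔V, D↔H, N↔N. Complement (WCABTACGCCDATCGNGCABCSTTTRHVAHBCKMAGSCAGGMTGAAA), then reverse for 5'→3'.

5'-AAAGTMGGACSGAMKCBHAVHRTTTSCBACGNGCTADCCGCATBACW-3'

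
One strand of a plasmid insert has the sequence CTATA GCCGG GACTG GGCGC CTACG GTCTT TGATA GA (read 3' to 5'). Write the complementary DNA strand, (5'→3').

The strand is given 3'→5', so its complement runs 5'→3' in the same left-to-right order: pair each base A↔T, G↔C.

5'-GATATCGGCCCTGACCCGCGGATGCCAGAAACTATCT-3'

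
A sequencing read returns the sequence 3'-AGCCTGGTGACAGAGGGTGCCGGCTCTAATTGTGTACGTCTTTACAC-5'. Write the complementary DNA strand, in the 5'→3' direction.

The strand is given 3'→5', so its complement runs 5'→3' in the same left-to-right order: pair each base A↔T, G↔C.

5'-TCGGACCACTGTCTCCCACGGCCGAGATTAACACATGCAGAAATGTG-3'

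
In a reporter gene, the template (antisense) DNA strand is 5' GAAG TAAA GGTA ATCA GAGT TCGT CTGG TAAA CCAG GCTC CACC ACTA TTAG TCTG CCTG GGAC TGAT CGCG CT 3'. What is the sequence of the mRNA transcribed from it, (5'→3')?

RNA polymerase reads the template 3'→5' and synthesizes mRNA 5'→3' by base-pairing (A→U, T→A, G↔C). The complement of the template is CTTCATTTCCATTAGTCTCAAGCAGACCATTTGGTCCGAGGTGGTGATAATCAGACGGACCCTGACTAGCGCGA; antiparallel, so 5'→3' the coding strand is AGCGCGATCAGTCCCAGGCAGACTAATAGTGGTGGAGCCTGGTTTACCAGACGAACTCTGATTACCTTTACTTC. Replace T with U for the mRNA.

5'-AGCGCGAUCAGUCCCAGGCAGACUAAUAGUGGUGGAGCCUGGUUUACCAGACGAACUCUGAUUACCUUUACUUC-3'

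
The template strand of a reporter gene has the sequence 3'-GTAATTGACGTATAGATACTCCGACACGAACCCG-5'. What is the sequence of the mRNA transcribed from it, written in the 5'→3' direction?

5'-CAUUAACUGCAUAUCUAUGAGGCUGUGCUUGGGC-3'

Reading the template 3'→5' as shown, RNA polymerase pairs each base (A→U, T→A, G↔C) to build mRNA 5'→3' directly.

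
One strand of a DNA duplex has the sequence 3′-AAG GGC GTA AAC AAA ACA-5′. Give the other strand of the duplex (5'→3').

5′-TTCCCGCATTTGTTTTGT-3′

The strand is given 3'→5', so its complement runs 5'→3' in the same left-to-right order: pair each base A↔T, G↔C.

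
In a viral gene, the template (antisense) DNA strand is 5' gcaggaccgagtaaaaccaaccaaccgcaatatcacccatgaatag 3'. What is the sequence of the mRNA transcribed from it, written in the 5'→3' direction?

5′-CUAUUCAUGGGUGAUAUUGCGGUUGGUUGGUUUUACUCGGUCCUGC-3′

The mRNA has the sequence of the coding strand (reverse complement of the template) with T→U. Reverse complement of GCAGGACCGAGTAAAACCAACCAACCGCAATATCACCCATGAATAG is CTATTCATGGGTGATATTGCGGTTGGTTGGTTTTACTCGGTCCTGC; then T→U.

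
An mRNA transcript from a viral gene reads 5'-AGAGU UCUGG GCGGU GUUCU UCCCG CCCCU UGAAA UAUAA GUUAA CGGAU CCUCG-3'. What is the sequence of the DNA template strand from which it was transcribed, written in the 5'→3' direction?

5'-CGAGGATCCGTTAACTTATATTTCAAGGGGCGGGAAGAACACCGCCCAGAACTCT-3'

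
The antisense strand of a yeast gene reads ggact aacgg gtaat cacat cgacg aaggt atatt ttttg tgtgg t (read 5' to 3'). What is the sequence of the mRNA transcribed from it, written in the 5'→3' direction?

The mRNA has the sequence of the coding strand (reverse complement of the template) with T→U. Reverse complement of GGACTAACGGGTAATCACATCGACGAAGGTATATTTTTTGTGTGGT is ACCACACAAAAAATATACCTTCGTCGATGTGATTACCCGTTAGTCC; then T→U.

5'-ACCACACAAAAAAUAUACCUUCGUCGAUGUGAUUACCCGUUAGUCC-3'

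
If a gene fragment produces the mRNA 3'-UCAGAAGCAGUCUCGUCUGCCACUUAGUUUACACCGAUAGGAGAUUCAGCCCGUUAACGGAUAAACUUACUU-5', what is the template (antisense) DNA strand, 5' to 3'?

5'-AGTCTTCGTCAGAGCAGACGGTGAATCAAATGTGGCTATCCTCTAAGTCGGGCAATTGCCTATTTGAATGAA-3'

Written 5'→3' the mRNA is UUCAUUCAAAUAGGCAAUUGCCCGACUUAGAGGAUAGCCACAUUUGAUUCACCGUCUGCUCUGACGAAGACU, so the coding DNA strand is TTCATTCAAATAGGCAATTGCCCGACTTAGAGGATAGCCACATTTGATTCACCGTCTGCTCTGACGAAGACT. The template is its reverse complement.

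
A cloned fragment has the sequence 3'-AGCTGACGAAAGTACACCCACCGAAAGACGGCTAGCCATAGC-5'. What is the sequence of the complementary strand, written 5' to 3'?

The strand is given 3'→5', so its complement runs 5'→3' in the same left-to-right order: pair each base A↔T, G↔C.

5'-TCGACTGCTTTCATGTGGGTGGCTTTCTGCCGATCGGTATCG-3'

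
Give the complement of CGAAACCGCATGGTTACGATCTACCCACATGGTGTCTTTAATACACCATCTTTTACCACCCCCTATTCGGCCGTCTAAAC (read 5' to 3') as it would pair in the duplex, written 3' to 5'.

Base-pairing A↔T, G↔C gives the complement. The complementary strand is antiparallel, so paired with a 5'→3' strand it runs 3'→5'.

3′-GCTTTGGCGTACCAATGCTAGATGGGTGTACCACAGAAATTATGTGGTAGAAAATGGTGGGGGATAAGCCGGCAGATTTG-5′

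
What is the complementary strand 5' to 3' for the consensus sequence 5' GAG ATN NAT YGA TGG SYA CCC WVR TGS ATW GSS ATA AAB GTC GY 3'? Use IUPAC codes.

5'-RCGACVTTTATSSCWATSCAYBWGGGTRSCCATCRATNNATCTC-3'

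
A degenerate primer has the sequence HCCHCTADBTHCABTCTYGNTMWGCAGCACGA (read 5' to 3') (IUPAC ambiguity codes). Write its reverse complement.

5'-TCGTGCTGCWKANCRAGAVTGDAVHTAGDGGD-3'

Standard pairs A↔T, G↔C; ambiguity codes pair Y↔R, M↔K, W↔W, B↔V, D↔H, N↔N. Complement (DGGDGATHVADGTVAGARCNAKWCGTCGTGCT), then reverse for 5'→3'.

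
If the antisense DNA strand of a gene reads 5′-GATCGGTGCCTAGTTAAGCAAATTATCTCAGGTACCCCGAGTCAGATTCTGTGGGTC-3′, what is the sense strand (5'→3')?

5'-GACCCACAGAATCTGACTCGGGGTACCTGAGATAATTTGCTTAACTAGGCACCGATC-3'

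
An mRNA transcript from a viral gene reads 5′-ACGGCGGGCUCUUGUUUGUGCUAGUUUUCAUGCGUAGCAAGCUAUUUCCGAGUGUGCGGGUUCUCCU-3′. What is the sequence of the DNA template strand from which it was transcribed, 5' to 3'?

Replace U with T to get the coding DNA strand: ACGGCGGGCTCTTGTTTGTGCTAGTTTTCATGCGTAGCAAGCTATTTCCGAGTGTGCGGGTTCTCCT. The template strand is its reverse complement (complement TGCCGCCCGAGAACAAACACGATCAAAAGTACGCATCGTTCGATAAAGGCTCACACGCCCAAGAGGA, then reverse).

5'-AGGAGAACCCGCACACTCGGAAATAGCTTGCTACGCATGAAAACTAGCACAAACAAGAGCCCGCCGT-3'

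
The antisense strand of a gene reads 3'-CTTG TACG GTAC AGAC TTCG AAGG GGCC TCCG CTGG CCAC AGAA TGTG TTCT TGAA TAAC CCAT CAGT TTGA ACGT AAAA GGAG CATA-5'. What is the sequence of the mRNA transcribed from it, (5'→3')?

Reading the template 3'→5' as shown, RNA polymerase pairs each base (A→U, T→A, G↔C) to build mRNA 5'→3' directly.

5'-GAACAUGCCAUGUCUGAAGCUUCCCCGGAGGCGACCGGUGUCUUACACAAGAACUUAUUGGGUAGUCAAACUUGCAUUUUCCUCGUAU-3'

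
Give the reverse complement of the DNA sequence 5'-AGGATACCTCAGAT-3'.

Reading the sequence 3'→5' and pairing each base (A↔T, G↔C) gives the reverse complement directly.

5'-ATCTGAGGTATCCT-3'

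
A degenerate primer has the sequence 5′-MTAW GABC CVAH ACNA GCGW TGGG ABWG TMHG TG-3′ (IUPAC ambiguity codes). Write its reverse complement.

Standard pairs A↔T, G↔C; ambiguity codes pair M↔K, W↔W, B↔V, H↔D, N↔N. Complement (KATWCTVGGBTDTGNTCGCWACCCTVWCAKDCAC), then reverse for 5'→3'.

5'-CACDKACWVTCCCAWCGCTNGTDTBGGVTCWTAK-3'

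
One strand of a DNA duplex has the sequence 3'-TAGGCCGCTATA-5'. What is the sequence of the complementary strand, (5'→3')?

5'-ATCCGGCGATAT-3'

The strand is given 3'→5', so its complement runs 5'→3' in the same left-to-right order: pair each base A↔T, G↔C.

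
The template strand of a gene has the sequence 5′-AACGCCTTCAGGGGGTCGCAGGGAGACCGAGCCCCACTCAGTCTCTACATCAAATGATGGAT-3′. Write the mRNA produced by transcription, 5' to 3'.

5'-AUCCAUCAUUUGAUGUAGAGACUGAGUGGGGCUCGGUCUCCCUGCGACCCCCUGAAGGCGUU-3'

RNA polymerase reads the template 3'→5' and synthesizes mRNA 5'→3' by base-pairing (A→U, T→A, G↔C). The complement of the template is TTGCGGAAGTCCCCCAGCGTCCCTCTGGCTCGGGGTGAGTCAGAGATGTAGTTTACTACCTA; antiparallel, so 5'→3' the coding strand is ATCCATCATTTGATGTAGAGACTGAGTGGGGCTCGGTCTCCCTGCGACCCCCTGAAGGCGTT. Replace T with U for the mRNA.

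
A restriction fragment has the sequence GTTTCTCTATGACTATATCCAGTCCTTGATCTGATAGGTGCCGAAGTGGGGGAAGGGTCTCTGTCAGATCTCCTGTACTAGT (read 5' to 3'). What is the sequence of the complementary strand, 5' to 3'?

The complement of GTTTCTCTATGACTATATCCAGTCCTTGATCTGATAGGTGCCGAAGTGGGGGAAGGGTCTCTGTCAGATCTCCTGTACTAGT is CAAAGAGATACTGATATAGGTCAGGAACTAGACTATCCACGGCTTCACCCCCTTCCCAGAGACAGTCTAGAGGACATGATCA (A↔T, G↔C). DNA strands are antiparallel, so the complementary strand runs 3'→5'; reversing gives the 5'→3' form.

5'-ACTAGTACAGGAGATCTGACAGAGACCCTTCCCCCACTTCGGCACCTATCAGATCAAGGACTGGATATAGTCATAGAGAAAC-3'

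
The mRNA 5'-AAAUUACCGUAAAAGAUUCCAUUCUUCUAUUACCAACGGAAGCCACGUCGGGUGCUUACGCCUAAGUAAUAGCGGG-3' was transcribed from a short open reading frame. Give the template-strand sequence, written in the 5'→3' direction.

Replace U with T to get the coding DNA strand: AAATTACCGTAAAAGATTCCATTCTTCTATTACCAACGGAAGCCACGTCGGGTGCTTACGCCTAAGTAATAGCGGG. The template strand is its reverse complement (complement TTTAATGGCATTTTCTAAGGTAAGAAGATAATGGTTGCCTTCGGTGCAGCCCACGAATGCGGATTCATTATCGCCC, then reverse).

5'-CCCGCTATTACTTAGGCGTAAGCACCCGACGTGGCTTCCGTTGGTAATAGAAGAATGGAATCTTTTACGGTAATTT-3'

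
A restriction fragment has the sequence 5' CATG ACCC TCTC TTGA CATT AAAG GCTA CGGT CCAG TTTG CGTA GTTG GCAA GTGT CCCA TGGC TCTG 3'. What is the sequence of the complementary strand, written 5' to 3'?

5'-CAGAGCCATGGGACACTTGCCAACTACGCAAACTGGACCGTAGCCTTTAATGTCAAGAGAGGGTCATG-3'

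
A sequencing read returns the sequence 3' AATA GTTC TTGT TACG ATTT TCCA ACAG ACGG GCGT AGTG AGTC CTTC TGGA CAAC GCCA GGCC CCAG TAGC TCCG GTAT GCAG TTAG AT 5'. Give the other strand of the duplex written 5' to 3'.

5′-TTATCAAGAACAATGCTAAAAGGTTGTCTGCCCGCATCACTCAGGAAGACCTGTTGCGGTCCGGGGTCATCGAGGCCATACGTCAATCTA-3′

The strand is given 3'→5', so its complement runs 5'→3' in the same left-to-right order: pair each base A↔T, G↔C.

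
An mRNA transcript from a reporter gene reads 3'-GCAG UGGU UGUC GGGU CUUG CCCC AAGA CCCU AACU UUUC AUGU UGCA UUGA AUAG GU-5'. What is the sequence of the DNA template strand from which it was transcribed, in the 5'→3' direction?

Written 5'→3' the mRNA is UGGAUAAGUUACGUUGUACUUUUCAAUCCCAGAACCCCGUUCUGGGCUGUUGGUGACG, so the coding DNA strand is TGGATAAGTTACGTTGTACTTTTCAATCCCAGAACCCCGTTCTGGGCTGTTGGTGACG. The template is its reverse complement.

5'-CGTCACCAACAGCCCAGAACGGGGTTCTGGGATTGAAAAGTACAACGTAACTTATCCA-3'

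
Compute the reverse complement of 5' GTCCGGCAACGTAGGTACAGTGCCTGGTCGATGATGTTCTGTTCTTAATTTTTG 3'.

5'-CAAAAATTAAGAACAGAACATCATCGACCAGGCACTGTACCTACGTTGCCGGAC-3'

Complement each base (A↔T, G↔C): CAGGCCGTTGCATCCATGTCACGGACCAGCTACTACAAGACAAGAATTAAAAAC. Then reverse.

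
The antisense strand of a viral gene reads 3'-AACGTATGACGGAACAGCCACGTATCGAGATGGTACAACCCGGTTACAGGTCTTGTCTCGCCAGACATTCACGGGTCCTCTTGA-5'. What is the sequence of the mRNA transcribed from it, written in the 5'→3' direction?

5'-UUGCAUACUGCCUUGUCGGUGCAUAGCUCUACCAUGUUGGGCCAAUGUCCAGAACAGAGCGGUCUGUAAGUGCCCAGGAGAACU-3'

Reading the template 3'→5' as shown, RNA polymerase pairs each base (A→U, T→A, G↔C) to build mRNA 5'→3' directly.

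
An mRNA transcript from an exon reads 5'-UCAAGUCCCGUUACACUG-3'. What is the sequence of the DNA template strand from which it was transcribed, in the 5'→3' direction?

Replace U with T to get the coding DNA strand: TCAAGTCCCGTTACACTG. The template strand is its reverse complement (complement AGTTCAGGGCAATGTGAC, then reverse).

5'-CAGTGTAACGGGACTTGA-3'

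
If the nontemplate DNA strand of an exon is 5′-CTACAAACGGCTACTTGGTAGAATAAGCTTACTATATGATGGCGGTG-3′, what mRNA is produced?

5'-CUACAAACGGCUACUUGGUAGAAUAAGCUUACUAUAUGAUGGCGGUG-3'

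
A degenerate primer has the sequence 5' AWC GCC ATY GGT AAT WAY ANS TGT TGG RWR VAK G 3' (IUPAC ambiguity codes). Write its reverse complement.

Standard pairs A↔T, G↔C; ambiguity codes pair R↔Y, K↔M, W↔W, S↔S, V↔B, N↔N. Complement (TWGCGGTARCCATTAWTRTNSACAACCYWYBTMC), then reverse for 5'→3'.

5'-CMTBYWYCCAACASNTRTWATTACCRATGGCGWT-3'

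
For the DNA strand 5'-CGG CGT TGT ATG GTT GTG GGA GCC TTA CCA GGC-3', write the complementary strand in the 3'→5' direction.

Base-pairing A↔T, G↔C gives the complement. The complementary strand is antiparallel, so paired with a 5'→3' strand it runs 3'→5'.

3'-GCCGCAACATACCAACACCCTCGGAATGGTCCG-5'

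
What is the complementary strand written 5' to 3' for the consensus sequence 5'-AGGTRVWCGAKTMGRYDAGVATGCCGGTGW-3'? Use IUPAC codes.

5'-WCACCGGCATBCTHRYCKAMTCGWBYACCT-3'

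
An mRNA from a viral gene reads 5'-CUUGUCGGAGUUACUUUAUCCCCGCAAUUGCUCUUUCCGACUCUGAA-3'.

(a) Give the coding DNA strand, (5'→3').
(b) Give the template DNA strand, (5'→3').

(a) The coding strand matches the mRNA with U→T.
(b) The template strand is the reverse complement of the coding strand.

(a) 5'-CTTGTCGGAGTTACTTTATCCCCGCAATTGCTCTTTCCGACTCTGAA-3'
(b) 5'-TTCAGAGTCGGAAAGAGCAATTGCGGGGATAAAGTAACTCCGACAAG-3'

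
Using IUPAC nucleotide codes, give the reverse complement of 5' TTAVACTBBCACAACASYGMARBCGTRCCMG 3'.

5′-CKGGYACGVYTKCRSTGTTGTGVVAGTBTAA-3′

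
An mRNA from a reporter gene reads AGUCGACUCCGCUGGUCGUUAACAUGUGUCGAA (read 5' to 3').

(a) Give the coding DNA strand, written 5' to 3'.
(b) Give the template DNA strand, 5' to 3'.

(a) 5′-AGTCGACTCCGCTGGTCGTTAACATGTGTCGAA-3′
(b) 5′-TTCGACACATGTTAACGACCAGCGGAGTCGACT-3′

(a) The coding strand matches the mRNA with U→T.
(b) The template strand is the reverse complement of the coding strand.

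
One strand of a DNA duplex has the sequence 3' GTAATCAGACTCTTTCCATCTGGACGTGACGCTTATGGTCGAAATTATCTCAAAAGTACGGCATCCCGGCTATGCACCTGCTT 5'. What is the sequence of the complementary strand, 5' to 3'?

The strand is given 3'→5', so its complement runs 5'→3' in the same left-to-right order: pair each base A↔T, G↔C.

5'-CATTAGTCTGAGAAAGGTAGACCTGCACTGCGAATACCAGCTTTAATAGAGTTTTCATGCCGTAGGGCCGATACGTGGACGAA-3'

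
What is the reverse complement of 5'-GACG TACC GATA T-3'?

5'-ATATCGGTACGTC-3'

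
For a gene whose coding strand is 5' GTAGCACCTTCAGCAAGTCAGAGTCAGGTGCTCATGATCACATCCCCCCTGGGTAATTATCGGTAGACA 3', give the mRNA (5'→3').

The mRNA is synthesized from the template strand, so it matches the coding strand with T replaced by U.

5′-GUAGCACCUUCAGCAAGUCAGAGUCAGGUGCUCAUGAUCACAUCCCCCCUGGGUAAUUAUCGGUAGACA-3′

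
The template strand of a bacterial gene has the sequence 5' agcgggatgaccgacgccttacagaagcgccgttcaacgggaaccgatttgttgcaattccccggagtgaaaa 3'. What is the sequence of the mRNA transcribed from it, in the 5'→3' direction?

5'-UUUUCACUCCGGGGAAUUGCAACAAAUCGGUUCCCGUUGAACGGCGCUUCUGUAAGGCGUCGGUCAUCCCGCU-3'

The mRNA has the sequence of the coding strand (reverse complement of the template) with T→U. Reverse complement of AGCGGGATGACCGACGCCTTACAGAAGCGCCGTTCAACGGGAACCGATTTGTTGCAATTCCCCGGAGTGAAAA is TTTTCACTCCGGGGAATTGCAACAAATCGGTTCCCGTTGAACGGCGCTTCTGTAAGGCGTCGGTCATCCCGCT; then T→U.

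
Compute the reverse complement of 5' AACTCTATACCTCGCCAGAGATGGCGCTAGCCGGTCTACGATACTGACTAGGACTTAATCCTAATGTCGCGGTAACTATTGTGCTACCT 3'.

5'-AGGTAGCACAATAGTTACCGCGACATTAGGATTAAGTCCTAGTCAGTATCGTAGACCGGCTAGCGCCATCTCTGGCGAGGTATAGAGTT-3'

Reading the sequence 3'→5' and pairing each base (A↔T, G↔C) gives the reverse complement directly.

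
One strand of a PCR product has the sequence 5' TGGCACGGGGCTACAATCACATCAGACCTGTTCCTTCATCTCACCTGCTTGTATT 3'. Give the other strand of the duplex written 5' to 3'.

5'-AATACAAGCAGGTGAGATGAAGGAACAGGTCTGATGTGATTGTAGCCCCGTGCCA-3'

The complement of TGGCACGGGGCTACAATCACATCAGACCTGTTCCTTCATCTCACCTGCTTGTATT is ACCGTGCCCCGATGTTAGTGTAGTCTGGACAAGGAAGTAGAGTGGACGAACATAA (A↔T, G↔C). DNA strands are antiparallel, so the complementary strand runs 3'→5'; reversing gives the 5'→3' form.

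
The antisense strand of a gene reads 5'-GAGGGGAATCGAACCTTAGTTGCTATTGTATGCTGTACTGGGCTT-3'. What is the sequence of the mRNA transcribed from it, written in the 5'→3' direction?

The mRNA has the sequence of the coding strand (reverse complement of the template) with T→U. Reverse complement of GAGGGGAATCGAACCTTAGTTGCTATTGTATGCTGTACTGGGCTT is AAGCCCAGTACAGCATACAATAGCAACTAAGGTTCGATTCCCCTC; then T→U.

5'-AAGCCCAGUACAGCAUACAAUAGCAACUAAGGUUCGAUUCCCCUC-3'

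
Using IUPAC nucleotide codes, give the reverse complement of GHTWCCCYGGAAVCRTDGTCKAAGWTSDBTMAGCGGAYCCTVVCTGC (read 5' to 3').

5'-GCAGBBAGGRTCCGCTKAVHSAWCTTMGACHAYGBTTCCRGGGWADC-3'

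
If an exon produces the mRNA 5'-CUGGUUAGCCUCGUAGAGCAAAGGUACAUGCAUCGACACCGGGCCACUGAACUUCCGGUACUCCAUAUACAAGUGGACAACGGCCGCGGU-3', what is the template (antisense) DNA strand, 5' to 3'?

Replace U with T to get the coding DNA strand: CTGGTTAGCCTCGTAGAGCAAAGGTACATGCATCGACACCGGGCCACTGAACTTCCGGTACTCCATATACAAGTGGACAACGGCCGCGGT. The template strand is its reverse complement (complement GACCAATCGGAGCATCTCGTTTCCATGTACGTAGCTGTGGCCCGGTGACTTGAAGGCCATGAGGTATATGTTCACCTGTTGCCGGCGCCA, then reverse).

5'-ACCGCGGCCGTTGTCCACTTGTATATGGAGTACCGGAAGTTCAGTGGCCCGGTGTCGATGCATGTACCTTTGCTCTACGAGGCTAACCAG-3'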